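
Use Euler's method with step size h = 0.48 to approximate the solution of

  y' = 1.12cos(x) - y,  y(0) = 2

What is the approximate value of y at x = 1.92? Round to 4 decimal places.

0.5812

Euler: y_{n+1} = y_n + h·f(x_n, y_n).
x=0.000000, y=2.000000: f=-0.880000 → y ← 2.000000 + 0.48·(-0.880000) = 1.577600
x=0.480000, y=1.577600: f=-0.584166 → y ← 1.577600 + 0.48·(-0.584166) = 1.297200
x=0.960000, y=1.297200: f=-0.654858 → y ← 1.297200 + 0.48·(-0.654858) = 0.982869
x=1.440000, y=0.982869: f=-0.836794 → y ← 0.982869 + 0.48·(-0.836794) = 0.581207
y(1.92) ≈ 0.5812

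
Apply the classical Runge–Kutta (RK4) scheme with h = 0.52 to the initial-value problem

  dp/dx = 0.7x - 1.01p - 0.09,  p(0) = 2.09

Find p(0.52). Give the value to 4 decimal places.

1.2806

RK4: k1 = f(x_n, p_n); k2 = f(x_n + h/2, p_n + (h/2)·k1); k3 = f(x_n + h/2, p_n + (h/2)·k2); k4 = f(x_n + h, p_n + h·k3); p_{n+1} = p_n + (h/6)·(k1 + 2k2 + 2k3 + k4).
x=0.000000, p=2.090000:
  k1 = f(0.000000, 2.090000) = -2.200900
  k2 = f(0.260000, 1.517766) = -1.440944
  k3 = f(0.260000, 1.715355) = -1.640508
  k4 = f(0.520000, 1.236936) = -0.975305
  p ← 2.090000 + (0.52/6)·(k1 + 2k2 + 2k3 + k4) = 1.280611
p(0.52) ≈ 1.2806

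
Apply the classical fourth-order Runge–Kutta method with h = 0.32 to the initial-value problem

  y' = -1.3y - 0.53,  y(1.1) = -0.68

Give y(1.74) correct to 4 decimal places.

-0.5262

RK4: k1 = f(x_n, y_n); k2 = f(x_n + h/2, y_n + (h/2)·k1); k3 = f(x_n + h/2, y_n + (h/2)·k2); k4 = f(x_n + h, y_n + h·k3); y_{n+1} = y_n + (h/6)·(k1 + 2k2 + 2k3 + k4).
x=1.100000, y=-0.680000:
  k1 = f(1.100000, -0.680000) = 0.354000
  k2 = f(1.260000, -0.623360) = 0.280368
  k3 = f(1.260000, -0.635141) = 0.295683
  k4 = f(1.420000, -0.585381) = 0.230996
  y ← -0.680000 + (0.32/6)·(k1 + 2k2 + 2k3 + k4) = -0.587355
x=1.420000, y=-0.587355:
  k1 = f(1.420000, -0.587355) = 0.233561
  k2 = f(1.580000, -0.549985) = 0.184980
  k3 = f(1.580000, -0.557758) = 0.195085
  k4 = f(1.740000, -0.524927) = 0.152406
  y ← -0.587355 + (0.32/6)·(k1 + 2k2 + 2k3 + k4) = -0.526230
y(1.74) ≈ -0.5262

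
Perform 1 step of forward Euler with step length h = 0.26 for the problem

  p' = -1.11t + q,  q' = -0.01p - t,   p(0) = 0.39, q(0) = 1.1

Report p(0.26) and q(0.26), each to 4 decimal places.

Euler on (p,q): p_{n+1} = p_n + h·p', q_{n+1} = q_n + h·q'.
0.000000: (0.390000, 1.100000); f=(1.100000, -0.003900) → (0.676000, 1.098986)
(p(0.26), q(0.26)) ≈ (0.6760, 1.0990)

0.6760, 1.0990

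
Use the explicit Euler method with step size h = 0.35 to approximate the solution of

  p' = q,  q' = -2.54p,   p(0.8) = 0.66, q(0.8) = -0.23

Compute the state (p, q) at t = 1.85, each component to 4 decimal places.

-0.1725, -1.5930

Euler on (p,q): p_{n+1} = p_n + h·p', q_{n+1} = q_n + h·q'.
0.800000: (0.660000, -0.230000); f=(-0.230000, -1.676400) → (0.579500, -0.816740)
1.150000: (0.579500, -0.816740); f=(-0.816740, -1.471930) → (0.293641, -1.331916)
1.500000: (0.293641, -1.331916); f=(-1.331916, -0.745848) → (-0.172529, -1.592962)
(p(1.85), q(1.85)) ≈ (-0.1725, -1.5930)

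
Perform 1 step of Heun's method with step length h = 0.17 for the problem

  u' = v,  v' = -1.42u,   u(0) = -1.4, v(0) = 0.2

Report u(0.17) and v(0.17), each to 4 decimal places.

-1.3373, 0.5339

Heun on (u,v): k1 = f(s_n, state_n); k2 = f(s_n + h, state_n + h·k1); state_{n+1} = state_n + (h/2)·(k1 + k2).
0.000000: (-1.400000, 0.200000)
  k1 = (0.200000, 1.988000)
  predictor → (-1.366000, 0.537960)
  k2 = (0.537960, 1.939720)
  → (-1.337273, 0.533856)
(u(0.17), v(0.17)) ≈ (-1.3373, 0.5339)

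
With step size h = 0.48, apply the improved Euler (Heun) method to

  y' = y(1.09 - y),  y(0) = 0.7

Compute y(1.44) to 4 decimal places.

Heun: k1 = f(s_n, y_n); k2 = f(s_n + h, y_n + h·k1); y_{n+1} = y_n + (h/2)·(k1 + k2).
s=0.000000, y=0.700000:
  k1 = f(0.000000, 0.700000) = 0.273000
  k2 = f(0.480000, 0.831040) = 0.215206
  y ← 0.700000 + (0.48/2)·(0.273000 + 0.215206) = 0.817169
s=0.480000, y=0.817169:
  k1 = f(0.480000, 0.817169) = 0.222949
  k2 = f(0.960000, 0.924185) = 0.153244
  y ← 0.817169 + (0.48/2)·(0.222949 + 0.153244) = 0.907456
s=0.960000, y=0.907456:
  k1 = f(0.960000, 0.907456) = 0.165651
  k2 = f(1.440000, 0.986968) = 0.101689
  y ← 0.907456 + (0.48/2)·(0.165651 + 0.101689) = 0.971617
y(1.44) ≈ 0.9716

0.9716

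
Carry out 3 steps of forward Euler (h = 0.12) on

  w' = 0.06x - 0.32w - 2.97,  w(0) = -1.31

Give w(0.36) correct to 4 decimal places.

-2.1909

Euler: w_{n+1} = w_n + h·f(x_n, w_n).
x=0.000000, w=-1.310000: f=-2.550800 → w ← -1.310000 + 0.12·(-2.550800) = -1.616096
x=0.120000, w=-1.616096: f=-2.445649 → w ← -1.616096 + 0.12·(-2.445649) = -1.909574
x=0.240000, w=-1.909574: f=-2.344536 → w ← -1.909574 + 0.12·(-2.344536) = -2.190918
w(0.36) ≈ -2.1909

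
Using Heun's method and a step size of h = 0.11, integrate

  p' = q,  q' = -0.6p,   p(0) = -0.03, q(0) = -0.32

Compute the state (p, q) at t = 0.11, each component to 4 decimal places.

Heun on (p,q): k1 = f(t_n, state_n); k2 = f(t_n + h, state_n + h·k1); state_{n+1} = state_n + (h/2)·(k1 + k2).
0.000000: (-0.030000, -0.320000)
  k1 = (-0.320000, 0.018000)
  predictor → (-0.065200, -0.318020)
  k2 = (-0.318020, 0.039120)
  → (-0.065091, -0.316858)
(p(0.11), q(0.11)) ≈ (-0.0651, -0.3169)

-0.0651, -0.3169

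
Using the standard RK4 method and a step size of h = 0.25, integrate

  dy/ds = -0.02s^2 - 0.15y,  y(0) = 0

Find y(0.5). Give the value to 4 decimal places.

-0.0008

RK4: k1 = f(s_n, y_n); k2 = f(s_n + h/2, y_n + (h/2)·k1); k3 = f(s_n + h/2, y_n + (h/2)·k2); k4 = f(s_n + h, y_n + h·k3); y_{n+1} = y_n + (h/6)·(k1 + 2k2 + 2k3 + k4).
s=0.000000, y=0.000000:
  k1 = f(0.000000, 0.000000) = 0.000000
  k2 = f(0.125000, 0.000000) = -0.000313
  k3 = f(0.125000, -0.000039) = -0.000307
  k4 = f(0.250000, -0.000077) = -0.001239
  y ← 0.000000 + (0.25/6)·(k1 + 2k2 + 2k3 + k4) = -0.000103
s=0.250000, y=-0.000103:
  k1 = f(0.250000, -0.000103) = -0.001235
  k2 = f(0.375000, -0.000258) = -0.002774
  k3 = f(0.375000, -0.000450) = -0.002745
  k4 = f(0.500000, -0.000789) = -0.004882
  y ← -0.000103 + (0.25/6)·(k1 + 2k2 + 2k3 + k4) = -0.000818
y(0.5) ≈ -0.0008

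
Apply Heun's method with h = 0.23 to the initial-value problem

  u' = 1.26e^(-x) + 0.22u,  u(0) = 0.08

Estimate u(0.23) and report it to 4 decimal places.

Heun: k1 = f(x_n, u_n); k2 = f(x_n + h, u_n + h·k1); u_{n+1} = u_n + (h/2)·(k1 + k2).
x=0.000000, u=0.080000:
  k1 = f(0.000000, 0.080000) = 1.277600
  k2 = f(0.230000, 0.373848) = 1.083359
  u ← 0.080000 + (0.23/2)·(1.277600 + 1.083359) = 0.351510
u(0.23) ≈ 0.3515

0.3515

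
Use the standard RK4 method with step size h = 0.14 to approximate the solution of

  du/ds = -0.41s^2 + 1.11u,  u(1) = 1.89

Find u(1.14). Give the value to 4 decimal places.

2.1368

RK4: k1 = f(s_n, u_n); k2 = f(s_n + h/2, u_n + (h/2)·k1); k3 = f(s_n + h/2, u_n + (h/2)·k2); k4 = f(s_n + h, u_n + h·k3); u_{n+1} = u_n + (h/6)·(k1 + 2k2 + 2k3 + k4).
s=1.000000, u=1.890000:
  k1 = f(1.000000, 1.890000) = 1.687900
  k2 = f(1.070000, 2.008153) = 1.759641
  k3 = f(1.070000, 2.013175) = 1.765215
  k4 = f(1.140000, 2.137130) = 1.839378
  u ← 1.890000 + (0.14/6)·(k1 + 2k2 + 2k3 + k4) = 2.136796
u(1.14) ≈ 2.1368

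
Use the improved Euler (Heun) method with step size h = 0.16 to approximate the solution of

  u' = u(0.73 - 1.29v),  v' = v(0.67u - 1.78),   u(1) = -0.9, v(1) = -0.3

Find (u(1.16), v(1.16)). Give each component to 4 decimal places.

-1.0627, -0.2058

Heun on (u,v): k1 = f(t_n, state_n); k2 = f(t_n + h, state_n + h·k1); state_{n+1} = state_n + (h/2)·(k1 + k2).
1.000000: (-0.900000, -0.300000)
  k1 = (-1.005300, 0.714900)
  predictor → (-1.060848, -0.185616)
  k2 = (-1.028433, 0.462326)
  → (-1.062699, -0.205822)
(u(1.16), v(1.16)) ≈ (-1.0627, -0.2058)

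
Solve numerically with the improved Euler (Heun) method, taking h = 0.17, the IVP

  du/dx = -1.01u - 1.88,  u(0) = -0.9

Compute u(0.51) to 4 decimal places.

Heun: k1 = f(x_n, u_n); k2 = f(x_n + h, u_n + h·k1); u_{n+1} = u_n + (h/2)·(k1 + k2).
x=0.000000, u=-0.900000:
  k1 = f(0.000000, -0.900000) = -0.971000
  k2 = f(0.170000, -1.065070) = -0.804279
  u ← -0.900000 + (0.17/2)·(-0.971000 + (-0.804279)) = -1.050899
x=0.170000, u=-1.050899:
  k1 = f(0.170000, -1.050899) = -0.818592
  k2 = f(0.340000, -1.190059) = -0.678040
  u ← -1.050899 + (0.17/2)·(-0.818592 + (-0.678040)) = -1.178112
x=0.340000, u=-1.178112:
  k1 = f(0.340000, -1.178112) = -0.690106
  k2 = f(0.510000, -1.295431) = -0.571615
  u ← -1.178112 + (0.17/2)·(-0.690106 + (-0.571615)) = -1.285359
u(0.51) ≈ -1.2854

-1.2854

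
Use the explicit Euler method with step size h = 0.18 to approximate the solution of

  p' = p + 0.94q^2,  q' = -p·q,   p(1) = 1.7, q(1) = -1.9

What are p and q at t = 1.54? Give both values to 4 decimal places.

Euler on (p,q): p_{n+1} = p_n + h·p', q_{n+1} = q_n + h·q'.
1.000000: (1.700000, -1.900000); f=(5.093400, 3.230000) → (2.616812, -1.318600)
1.180000: (2.616812, -1.318600); f=(4.251196, 3.450528) → (3.382027, -0.697505)
1.360000: (3.382027, -0.697505); f=(3.839350, 2.358981) → (4.073110, -0.272888)
(p(1.54), q(1.54)) ≈ (4.0731, -0.2729)

4.0731, -0.2729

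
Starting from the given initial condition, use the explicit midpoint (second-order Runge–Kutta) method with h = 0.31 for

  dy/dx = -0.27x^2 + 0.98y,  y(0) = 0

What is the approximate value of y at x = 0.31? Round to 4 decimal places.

-0.0020

Midpoint: k1 = f(x_n, y_n); k2 = f(x_n + h/2, y_n + (h/2)·k1); y_{n+1} = y_n + h·k2.
x=0.000000, y=0.000000:
  k1 = f(0.000000, 0.000000) = 0.000000
  k2 = f(0.155000, 0.000000) = -0.006487
  y ← 0.000000 + 0.31·(-0.006487) = -0.002011
y(0.31) ≈ -0.0020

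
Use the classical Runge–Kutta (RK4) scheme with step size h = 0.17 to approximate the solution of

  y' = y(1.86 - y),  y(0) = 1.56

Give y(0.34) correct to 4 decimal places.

1.6876

RK4: k1 = f(x_n, y_n); k2 = f(x_n + h/2, y_n + (h/2)·k1); k3 = f(x_n + h/2, y_n + (h/2)·k2); k4 = f(x_n + h, y_n + h·k3); y_{n+1} = y_n + (h/6)·(k1 + 2k2 + 2k3 + k4).
x=0.000000, y=1.560000:
  k1 = f(0.000000, 1.560000) = 0.468000
  k2 = f(0.085000, 1.599780) = 0.416295
  k3 = f(0.085000, 1.595385) = 0.422163
  k4 = f(0.170000, 1.631768) = 0.372422
  y ← 1.560000 + (0.17/6)·(k1 + 2k2 + 2k3 + k4) = 1.631325
x=0.170000, y=1.631325:
  k1 = f(0.170000, 1.631325) = 0.373044
  k2 = f(0.255000, 1.663033) = 0.327562
  k3 = f(0.255000, 1.659167) = 0.333215
  k4 = f(0.340000, 1.687971) = 0.290380
  y ← 1.631325 + (0.17/6)·(k1 + 2k2 + 2k3 + k4) = 1.687566
y(0.34) ≈ 1.6876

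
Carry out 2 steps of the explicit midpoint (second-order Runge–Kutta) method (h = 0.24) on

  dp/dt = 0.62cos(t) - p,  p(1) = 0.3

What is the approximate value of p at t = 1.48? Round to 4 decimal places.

Midpoint: k1 = f(t_n, p_n); k2 = f(t_n + h/2, p_n + (h/2)·k1); p_{n+1} = p_n + h·k2.
t=1.000000, p=0.300000:
  k1 = f(1.000000, 0.300000) = 0.034987
  k2 = f(1.120000, 0.304198) = -0.034075
  p ← 0.300000 + 0.24·(-0.034075) = 0.291822
t=1.240000, p=0.291822:
  k1 = f(1.240000, 0.291822) = -0.090448
  k2 = f(1.360000, 0.280968) = -0.151240
  p ← 0.291822 + 0.24·(-0.151240) = 0.255524
p(1.48) ≈ 0.2555

0.2555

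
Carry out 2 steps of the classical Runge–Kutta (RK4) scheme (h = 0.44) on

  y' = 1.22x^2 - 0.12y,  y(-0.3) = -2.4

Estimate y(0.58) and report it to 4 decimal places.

-2.0715

RK4: k1 = f(x_n, y_n); k2 = f(x_n + h/2, y_n + (h/2)·k1); k3 = f(x_n + h/2, y_n + (h/2)·k2); k4 = f(x_n + h, y_n + h·k3); y_{n+1} = y_n + (h/6)·(k1 + 2k2 + 2k3 + k4).
x=-0.300000, y=-2.400000:
  k1 = f(-0.300000, -2.400000) = 0.397800
  k2 = f(-0.080000, -2.312484) = 0.285306
  k3 = f(-0.080000, -2.337233) = 0.288276
  k4 = f(0.140000, -2.273159) = 0.296691
  y ← -2.400000 + (0.44/6)·(k1 + 2k2 + 2k3 + k4) = -2.264945
x=0.140000, y=-2.264945:
  k1 = f(0.140000, -2.264945) = 0.295705
  k2 = f(0.360000, -2.199890) = 0.422099
  k3 = f(0.360000, -2.172084) = 0.418762
  k4 = f(0.580000, -2.080690) = 0.660091
  y ← -2.264945 + (0.44/6)·(k1 + 2k2 + 2k3 + k4) = -2.071527
y(0.58) ≈ -2.0715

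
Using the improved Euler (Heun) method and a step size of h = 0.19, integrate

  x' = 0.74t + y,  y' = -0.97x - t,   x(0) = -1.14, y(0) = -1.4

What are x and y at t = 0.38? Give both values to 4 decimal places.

Heun on (x,y): k1 = f(t_n, state_n); k2 = f(t_n + h, state_n + h·k1); state_{n+1} = state_n + (h/2)·(k1 + k2).
0.000000: (-1.140000, -1.400000)
  k1 = (-1.400000, 1.105800)
  predictor → (-1.406000, -1.189898)
  k2 = (-1.049298, 1.173820)
  → (-1.372683, -1.183436)
0.190000: (-1.372683, -1.183436)
  k1 = (-1.042836, 1.141503)
  predictor → (-1.570822, -0.966551)
  k2 = (-0.685351, 1.143698)
  → (-1.536861, -0.966342)
(x(0.38), y(0.38)) ≈ (-1.5369, -0.9663)

-1.5369, -0.9663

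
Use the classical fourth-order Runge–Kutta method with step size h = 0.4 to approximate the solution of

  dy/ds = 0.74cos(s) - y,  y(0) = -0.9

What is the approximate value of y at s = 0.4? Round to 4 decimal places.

-0.3666

RK4: k1 = f(s_n, y_n); k2 = f(s_n + h/2, y_n + (h/2)·k1); k3 = f(s_n + h/2, y_n + (h/2)·k2); k4 = f(s_n + h, y_n + h·k3); y_{n+1} = y_n + (h/6)·(k1 + 2k2 + 2k3 + k4).
s=0.000000, y=-0.900000:
  k1 = f(0.000000, -0.900000) = 1.640000
  k2 = f(0.200000, -0.572000) = 1.297249
  k3 = f(0.200000, -0.640550) = 1.365799
  k4 = f(0.400000, -0.353680) = 1.035265
  y ← -0.900000 + (0.4/6)·(k1 + 2k2 + 2k3 + k4) = -0.366576
y(0.4) ≈ -0.3666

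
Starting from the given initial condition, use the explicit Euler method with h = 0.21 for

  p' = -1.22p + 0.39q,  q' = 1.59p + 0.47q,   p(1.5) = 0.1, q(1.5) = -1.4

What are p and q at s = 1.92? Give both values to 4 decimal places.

Euler on (p,q): p_{n+1} = p_n + h·p', q_{n+1} = q_n + h·q'.
1.500000: (0.100000, -1.400000); f=(-0.668000, -0.499000) → (-0.040280, -1.504790)
1.710000: (-0.040280, -1.504790); f=(-0.537726, -0.771296) → (-0.153203, -1.666762)
(p(1.92), q(1.92)) ≈ (-0.1532, -1.6668)

-0.1532, -1.6668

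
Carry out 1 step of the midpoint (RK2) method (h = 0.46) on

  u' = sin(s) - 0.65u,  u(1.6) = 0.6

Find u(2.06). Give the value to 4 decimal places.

Midpoint: k1 = f(s_n, u_n); k2 = f(s_n + h/2, u_n + (h/2)·k1); u_{n+1} = u_n + h·k2.
s=1.600000, u=0.600000:
  k1 = f(1.600000, 0.600000) = 0.609574
  k2 = f(1.830000, 0.740202) = 0.485463
  u ← 0.600000 + 0.46·0.485463 = 0.823313
u(2.06) ≈ 0.8233

0.8233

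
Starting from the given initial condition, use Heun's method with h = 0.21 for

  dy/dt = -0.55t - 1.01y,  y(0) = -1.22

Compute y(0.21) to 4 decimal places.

Heun: k1 = f(t_n, y_n); k2 = f(t_n + h, y_n + h·k1); y_{n+1} = y_n + (h/2)·(k1 + k2).
t=0.000000, y=-1.220000:
  k1 = f(0.000000, -1.220000) = 1.232200
  k2 = f(0.210000, -0.961238) = 0.855350
  y ← -1.220000 + (0.21/2)·(1.232200 + 0.855350) = -1.000807
y(0.21) ≈ -1.0008

-1.0008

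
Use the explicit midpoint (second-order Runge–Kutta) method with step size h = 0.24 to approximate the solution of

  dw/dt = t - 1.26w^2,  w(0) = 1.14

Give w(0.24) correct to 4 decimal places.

Midpoint: k1 = f(t_n, w_n); k2 = f(t_n + h/2, w_n + (h/2)·k1); w_{n+1} = w_n + h·k2.
t=0.000000, w=1.140000:
  k1 = f(0.000000, 1.140000) = -1.637496
  k2 = f(0.120000, 0.943500) = -1.001643
  w ← 1.140000 + 0.24·(-1.001643) = 0.899606
w(0.24) ≈ 0.8996

0.8996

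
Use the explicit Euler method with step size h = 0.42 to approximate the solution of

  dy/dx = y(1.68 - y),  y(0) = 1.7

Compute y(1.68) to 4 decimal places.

1.6801

Euler: y_{n+1} = y_n + h·f(x_n, y_n).
x=0.000000, y=1.700000: f=-0.034000 → y ← 1.700000 + 0.42·(-0.034000) = 1.685720
x=0.420000, y=1.685720: f=-0.009642 → y ← 1.685720 + 0.42·(-0.009642) = 1.681670
x=0.840000, y=1.681670: f=-0.002809 → y ← 1.681670 + 0.42·(-0.002809) = 1.680491
x=1.260000, y=1.680491: f=-0.000824 → y ← 1.680491 + 0.42·(-0.000824) = 1.680144
y(1.68) ≈ 1.6801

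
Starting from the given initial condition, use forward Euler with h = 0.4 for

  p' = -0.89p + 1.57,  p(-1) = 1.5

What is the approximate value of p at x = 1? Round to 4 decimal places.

1.7348

Euler: p_{n+1} = p_n + h·f(x_n, p_n).
x=-1.000000, p=1.500000: f=0.235000 → p ← 1.500000 + 0.4·0.235000 = 1.594000
x=-0.600000, p=1.594000: f=0.151340 → p ← 1.594000 + 0.4·0.151340 = 1.654536
x=-0.200000, p=1.654536: f=0.097463 → p ← 1.654536 + 0.4·0.097463 = 1.693521
x=0.200000, p=1.693521: f=0.062766 → p ← 1.693521 + 0.4·0.062766 = 1.718628
x=0.600000, p=1.718628: f=0.040421 → p ← 1.718628 + 0.4·0.040421 = 1.734796
p(1) ≈ 1.7348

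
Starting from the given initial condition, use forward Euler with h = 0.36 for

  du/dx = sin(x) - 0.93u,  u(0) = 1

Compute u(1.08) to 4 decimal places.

Euler: u_{n+1} = u_n + h·f(x_n, u_n).
x=0.000000, u=1.000000: f=-0.930000 → u ← 1.000000 + 0.36·(-0.930000) = 0.665200
x=0.360000, u=0.665200: f=-0.266362 → u ← 0.665200 + 0.36·(-0.266362) = 0.569310
x=0.720000, u=0.569310: f=0.129927 → u ← 0.569310 + 0.36·0.129927 = 0.616083
u(1.08) ≈ 0.6161

0.6161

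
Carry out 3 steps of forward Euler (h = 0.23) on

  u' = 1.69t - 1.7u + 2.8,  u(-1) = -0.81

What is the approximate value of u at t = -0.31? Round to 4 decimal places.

0.5558

Euler: u_{n+1} = u_n + h·f(t_n, u_n).
t=-1.000000, u=-0.810000: f=2.487000 → u ← -0.810000 + 0.23·2.487000 = -0.237990
t=-0.770000, u=-0.237990: f=1.903283 → u ← -0.237990 + 0.23·1.903283 = 0.199765
t=-0.540000, u=0.199765: f=1.547799 → u ← 0.199765 + 0.23·1.547799 = 0.555759
u(-0.31) ≈ 0.5558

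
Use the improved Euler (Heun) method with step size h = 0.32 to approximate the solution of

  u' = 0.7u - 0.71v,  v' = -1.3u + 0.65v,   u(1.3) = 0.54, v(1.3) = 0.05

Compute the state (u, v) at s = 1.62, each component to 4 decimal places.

Heun on (u,v): k1 = f(s_n, state_n); k2 = f(s_n + h, state_n + h·k1); state_{n+1} = state_n + (h/2)·(k1 + k2).
1.300000: (0.540000, 0.050000)
  k1 = (0.342500, -0.669500)
  predictor → (0.649600, -0.164240)
  k2 = (0.571330, -0.951236)
  → (0.686213, -0.209318)
(u(1.62), v(1.62)) ≈ (0.6862, -0.2093)

0.6862, -0.2093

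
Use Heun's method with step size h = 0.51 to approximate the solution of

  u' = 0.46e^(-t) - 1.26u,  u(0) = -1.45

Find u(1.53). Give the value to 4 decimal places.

Heun: k1 = f(t_n, u_n); k2 = f(t_n + h, u_n + h·k1); u_{n+1} = u_n + (h/2)·(k1 + k2).
t=0.000000, u=-1.450000:
  k1 = f(0.000000, -1.450000) = 2.287000
  k2 = f(0.510000, -0.283630) = 0.633602
  u ← -1.450000 + (0.51/2)·(2.287000 + 0.633602) = -0.705247
t=0.510000, u=-0.705247:
  k1 = f(0.510000, -0.705247) = 1.164839
  k2 = f(1.020000, -0.111179) = 0.305959
  u ← -0.705247 + (0.51/2)·(1.164839 + 0.305959) = -0.330193
t=1.020000, u=-0.330193:
  k1 = f(1.020000, -0.330193) = 0.581917
  k2 = f(1.530000, -0.033415) = 0.141710
  u ← -0.330193 + (0.51/2)·(0.581917 + 0.141710) = -0.145668
u(1.53) ≈ -0.1457

-0.1457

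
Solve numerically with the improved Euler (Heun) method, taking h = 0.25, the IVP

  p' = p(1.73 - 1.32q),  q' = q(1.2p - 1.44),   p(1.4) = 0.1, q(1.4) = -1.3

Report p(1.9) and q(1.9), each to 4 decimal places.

0.4085, -0.7278

Heun on (p,q): k1 = f(s_n, state_n); k2 = f(s_n + h, state_n + h·k1); state_{n+1} = state_n + (h/2)·(k1 + k2).
1.400000: (0.100000, -1.300000)
  k1 = (0.344600, 1.716000)
  predictor → (0.186150, -0.871000)
  k2 = (0.536060, 1.059676)
  → (0.210082, -0.953040)
1.650000: (0.210082, -0.953040)
  k1 = (0.627729, 1.132118)
  predictor → (0.367015, -0.670011)
  k2 = (0.959529, 0.669731)
  → (0.408490, -0.727809)
(p(1.9), q(1.9)) ≈ (0.4085, -0.7278)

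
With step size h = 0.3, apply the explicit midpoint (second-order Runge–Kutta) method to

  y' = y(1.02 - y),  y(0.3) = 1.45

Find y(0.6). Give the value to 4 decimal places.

Midpoint: k1 = f(x_n, y_n); k2 = f(x_n + h/2, y_n + (h/2)·k1); y_{n+1} = y_n + h·k2.
x=0.300000, y=1.450000:
  k1 = f(0.300000, 1.450000) = -0.623500
  k2 = f(0.450000, 1.356475) = -0.456420
  y ← 1.450000 + 0.3·(-0.456420) = 1.313074
y(0.6) ≈ 1.3131

1.3131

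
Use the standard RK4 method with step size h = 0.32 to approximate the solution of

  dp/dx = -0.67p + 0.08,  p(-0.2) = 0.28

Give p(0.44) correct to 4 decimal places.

RK4: k1 = f(x_n, p_n); k2 = f(x_n + h/2, p_n + (h/2)·k1); k3 = f(x_n + h/2, p_n + (h/2)·k2); k4 = f(x_n + h, p_n + h·k3); p_{n+1} = p_n + (h/6)·(k1 + 2k2 + 2k3 + k4).
x=-0.200000, p=0.280000:
  k1 = f(-0.200000, 0.280000) = -0.107600
  k2 = f(-0.040000, 0.262784) = -0.096065
  k3 = f(-0.040000, 0.264630) = -0.097302
  k4 = f(0.120000, 0.248863) = -0.086738
  p ← 0.280000 + (0.32/6)·(k1 + 2k2 + 2k3 + k4) = 0.249009
x=0.120000, p=0.249009:
  k1 = f(0.120000, 0.249009) = -0.086836
  k2 = f(0.280000, 0.235116) = -0.077527
  k3 = f(0.280000, 0.236605) = -0.078525
  k4 = f(0.440000, 0.223881) = -0.070000
  p ← 0.249009 + (0.32/6)·(k1 + 2k2 + 2k3 + k4) = 0.223999
p(0.44) ≈ 0.2240

0.2240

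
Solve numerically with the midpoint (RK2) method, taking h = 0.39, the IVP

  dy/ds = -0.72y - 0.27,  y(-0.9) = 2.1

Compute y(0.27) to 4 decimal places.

Midpoint: k1 = f(s_n, y_n); k2 = f(s_n + h/2, y_n + (h/2)·k1); y_{n+1} = y_n + h·k2.
s=-0.900000, y=2.100000:
  k1 = f(-0.900000, 2.100000) = -1.782000
  k2 = f(-0.705000, 1.752510) = -1.531807
  y ← 2.100000 + 0.39·(-1.531807) = 1.502595
s=-0.510000, y=1.502595:
  k1 = f(-0.510000, 1.502595) = -1.351869
  k2 = f(-0.315000, 1.238981) = -1.162066
  y ← 1.502595 + 0.39·(-1.162066) = 1.049389
s=-0.120000, y=1.049389:
  k1 = f(-0.120000, 1.049389) = -1.025560
  k2 = f(0.075000, 0.849405) = -0.881572
  y ← 1.049389 + 0.39·(-0.881572) = 0.705576
y(0.27) ≈ 0.7056

0.7056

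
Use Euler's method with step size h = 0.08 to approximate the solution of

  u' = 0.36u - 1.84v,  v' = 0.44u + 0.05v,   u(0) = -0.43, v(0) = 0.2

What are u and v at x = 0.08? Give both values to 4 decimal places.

-0.4718, 0.1857

Euler on (u,v): u_{n+1} = u_n + h·u', v_{n+1} = v_n + h·v'.
0.000000: (-0.430000, 0.200000); f=(-0.522800, -0.179200) → (-0.471824, 0.185664)
(u(0.08), v(0.08)) ≈ (-0.4718, 0.1857)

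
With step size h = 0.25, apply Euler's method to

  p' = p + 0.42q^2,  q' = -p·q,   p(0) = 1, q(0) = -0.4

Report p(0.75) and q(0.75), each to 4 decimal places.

Euler on (p,q): p_{n+1} = p_n + h·p', q_{n+1} = q_n + h·q'.
0.000000: (1.000000, -0.400000); f=(1.067200, 0.400000) → (1.266800, -0.300000)
0.250000: (1.266800, -0.300000); f=(1.304600, 0.380040) → (1.592950, -0.204990)
0.500000: (1.592950, -0.204990); f=(1.610599, 0.326539) → (1.995600, -0.123355)
(p(0.75), q(0.75)) ≈ (1.9956, -0.1234)

1.9956, -0.1234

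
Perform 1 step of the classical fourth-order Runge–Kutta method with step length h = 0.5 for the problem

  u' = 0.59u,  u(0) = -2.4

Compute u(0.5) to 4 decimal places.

-3.2235

RK4: k1 = f(t_n, u_n); k2 = f(t_n + h/2, u_n + (h/2)·k1); k3 = f(t_n + h/2, u_n + (h/2)·k2); k4 = f(t_n + h, u_n + h·k3); u_{n+1} = u_n + (h/6)·(k1 + 2k2 + 2k3 + k4).
t=0.000000, u=-2.400000:
  k1 = f(0.000000, -2.400000) = -1.416000
  k2 = f(0.250000, -2.754000) = -1.624860
  k3 = f(0.250000, -2.806215) = -1.655667
  k4 = f(0.500000, -3.227833) = -1.904422
  u ← -2.400000 + (0.5/6)·(k1 + 2k2 + 2k3 + k4) = -3.223456
u(0.5) ≈ -3.2235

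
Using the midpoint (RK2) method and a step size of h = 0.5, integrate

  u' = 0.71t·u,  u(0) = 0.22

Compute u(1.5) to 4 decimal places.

0.4704

Midpoint: k1 = f(t_n, u_n); k2 = f(t_n + h/2, u_n + (h/2)·k1); u_{n+1} = u_n + h·k2.
t=0.000000, u=0.220000:
  k1 = f(0.000000, 0.220000) = 0.000000
  k2 = f(0.250000, 0.220000) = 0.039050
  u ← 0.220000 + 0.5·0.039050 = 0.239525
t=0.500000, u=0.239525:
  k1 = f(0.500000, 0.239525) = 0.085031
  k2 = f(0.750000, 0.260783) = 0.138867
  u ← 0.239525 + 0.5·0.138867 = 0.308958
t=1.000000, u=0.308958:
  k1 = f(1.000000, 0.308958) = 0.219360
  k2 = f(1.250000, 0.363799) = 0.322871
  u ← 0.308958 + 0.5·0.322871 = 0.470394
u(1.5) ≈ 0.4704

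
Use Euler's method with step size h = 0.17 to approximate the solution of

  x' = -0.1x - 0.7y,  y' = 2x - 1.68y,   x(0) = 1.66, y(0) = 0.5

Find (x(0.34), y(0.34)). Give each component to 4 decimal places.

1.4359, 1.1930

Euler on (x,y): x_{n+1} = x_n + h·x', y_{n+1} = y_n + h·y'.
0.000000: (1.660000, 0.500000); f=(-0.516000, 2.480000) → (1.572280, 0.921600)
0.170000: (1.572280, 0.921600); f=(-0.802348, 1.596272) → (1.435881, 1.192966)
(x(0.34), y(0.34)) ≈ (1.4359, 1.1930)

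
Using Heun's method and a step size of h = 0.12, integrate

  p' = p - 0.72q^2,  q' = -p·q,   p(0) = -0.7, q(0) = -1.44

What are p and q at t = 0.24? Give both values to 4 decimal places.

Heun on (p,q): k1 = f(t_n, state_n); k2 = f(t_n + h, state_n + h·k1); state_{n+1} = state_n + (h/2)·(k1 + k2).
0.000000: (-0.700000, -1.440000)
  k1 = (-2.192992, -1.008000)
  predictor → (-0.963159, -1.560960)
  k2 = (-2.717508, -1.503453)
  → (-0.994630, -1.590687)
0.120000: (-0.994630, -1.590687)
  k1 = (-2.816436, -1.582145)
  predictor → (-1.332602, -1.780545)
  k2 = (-3.615246, -2.372758)
  → (-1.380531, -1.827981)
(p(0.24), q(0.24)) ≈ (-1.3805, -1.8280)

-1.3805, -1.8280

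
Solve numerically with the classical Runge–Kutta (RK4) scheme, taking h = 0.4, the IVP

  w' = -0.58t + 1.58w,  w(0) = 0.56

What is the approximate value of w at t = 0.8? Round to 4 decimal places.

1.6846

RK4: k1 = f(t_n, w_n); k2 = f(t_n + h/2, w_n + (h/2)·k1); k3 = f(t_n + h/2, w_n + (h/2)·k2); k4 = f(t_n + h, w_n + h·k3); w_{n+1} = w_n + (h/6)·(k1 + 2k2 + 2k3 + k4).
t=0.000000, w=0.560000:
  k1 = f(0.000000, 0.560000) = 0.884800
  k2 = f(0.200000, 0.736960) = 1.048397
  k3 = f(0.200000, 0.769679) = 1.100093
  k4 = f(0.400000, 1.000037) = 1.348059
  w ← 0.560000 + (0.4/6)·(k1 + 2k2 + 2k3 + k4) = 0.995323
t=0.400000, w=0.995323:
  k1 = f(0.400000, 0.995323) = 1.340610
  k2 = f(0.600000, 1.263445) = 1.648242
  k3 = f(0.600000, 1.324971) = 1.745454
  k4 = f(0.800000, 1.693504) = 2.211737
  w ← 0.995323 + (0.4/6)·(k1 + 2k2 + 2k3 + k4) = 1.684639
w(0.8) ≈ 1.6846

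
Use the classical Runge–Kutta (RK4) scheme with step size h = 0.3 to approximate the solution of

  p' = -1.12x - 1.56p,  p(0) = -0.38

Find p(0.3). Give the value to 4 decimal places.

-0.2815

RK4: k1 = f(x_n, p_n); k2 = f(x_n + h/2, p_n + (h/2)·k1); k3 = f(x_n + h/2, p_n + (h/2)·k2); k4 = f(x_n + h, p_n + h·k3); p_{n+1} = p_n + (h/6)·(k1 + 2k2 + 2k3 + k4).
x=0.000000, p=-0.380000:
  k1 = f(0.000000, -0.380000) = 0.592800
  k2 = f(0.150000, -0.291080) = 0.286085
  k3 = f(0.150000, -0.337087) = 0.357856
  k4 = f(0.300000, -0.272643) = 0.089323
  p ← -0.380000 + (0.3/6)·(k1 + 2k2 + 2k3 + k4) = -0.281500
p(0.3) ≈ -0.2815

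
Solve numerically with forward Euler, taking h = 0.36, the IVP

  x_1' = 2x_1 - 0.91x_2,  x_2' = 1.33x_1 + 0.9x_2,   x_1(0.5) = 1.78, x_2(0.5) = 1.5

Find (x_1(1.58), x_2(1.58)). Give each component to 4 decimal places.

4.3702, 8.2762

Euler on (x_1,x_2): x_1_{n+1} = x_1_n + h·x_1', x_2_{n+1} = x_2_n + h·x_2'.
0.500000: (1.780000, 1.500000); f=(2.195000, 3.717400) → (2.570200, 2.838264)
0.860000: (2.570200, 2.838264); f=(2.557580, 5.972804) → (3.490929, 4.988473)
1.220000: (3.490929, 4.988473); f=(2.442347, 9.132561) → (4.370174, 8.276195)
(x_1(1.58), x_2(1.58)) ≈ (4.3702, 8.2762)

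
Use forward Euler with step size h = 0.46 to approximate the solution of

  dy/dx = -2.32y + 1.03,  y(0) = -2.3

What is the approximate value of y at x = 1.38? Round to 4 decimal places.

0.4448

Euler: y_{n+1} = y_n + h·f(x_n, y_n).
x=0.000000, y=-2.300000: f=6.366000 → y ← -2.300000 + 0.46·6.366000 = 0.628360
x=0.460000, y=0.628360: f=-0.427795 → y ← 0.628360 + 0.46·(-0.427795) = 0.431574
x=0.920000, y=0.431574: f=0.028748 → y ← 0.431574 + 0.46·0.028748 = 0.444798
y(1.38) ≈ 0.4448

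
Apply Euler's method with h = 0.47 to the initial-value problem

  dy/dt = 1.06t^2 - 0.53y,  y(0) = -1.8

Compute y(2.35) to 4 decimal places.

Euler: y_{n+1} = y_n + h·f(t_n, y_n).
t=0.000000, y=-1.800000: f=0.954000 → y ← -1.800000 + 0.47·0.954000 = -1.351620
t=0.470000, y=-1.351620: f=0.950513 → y ← -1.351620 + 0.47·0.950513 = -0.904879
t=0.940000, y=-0.904879: f=1.416202 → y ← -0.904879 + 0.47·1.416202 = -0.239264
t=1.410000, y=-0.239264: f=2.234196 → y ← -0.239264 + 0.47·2.234196 = 0.810808
t=1.880000, y=0.810808: f=3.316736 → y ← 0.810808 + 0.47·3.316736 = 2.369674
y(2.35) ≈ 2.3697

2.3697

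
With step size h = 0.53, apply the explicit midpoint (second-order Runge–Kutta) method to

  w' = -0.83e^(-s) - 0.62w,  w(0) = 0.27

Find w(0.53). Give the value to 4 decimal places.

-0.0694

Midpoint: k1 = f(s_n, w_n); k2 = f(s_n + h/2, w_n + (h/2)·k1); w_{n+1} = w_n + h·k2.
s=0.000000, w=0.270000:
  k1 = f(0.000000, 0.270000) = -0.997400
  k2 = f(0.265000, 0.005689) = -0.640308
  w ← 0.270000 + 0.53·(-0.640308) = -0.069363
w(0.53) ≈ -0.0694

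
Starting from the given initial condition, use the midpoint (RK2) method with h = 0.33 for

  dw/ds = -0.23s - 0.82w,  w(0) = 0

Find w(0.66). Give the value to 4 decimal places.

-0.0438

Midpoint: k1 = f(s_n, w_n); k2 = f(s_n + h/2, w_n + (h/2)·k1); w_{n+1} = w_n + h·k2.
s=0.000000, w=0.000000:
  k1 = f(0.000000, 0.000000) = 0.000000
  k2 = f(0.165000, 0.000000) = -0.037950
  w ← 0.000000 + 0.33·(-0.037950) = -0.012524
s=0.330000, w=-0.012524:
  k1 = f(0.330000, -0.012524) = -0.065631
  k2 = f(0.495000, -0.023353) = -0.094701
  w ← -0.012524 + 0.33·(-0.094701) = -0.043775
w(0.66) ≈ -0.0438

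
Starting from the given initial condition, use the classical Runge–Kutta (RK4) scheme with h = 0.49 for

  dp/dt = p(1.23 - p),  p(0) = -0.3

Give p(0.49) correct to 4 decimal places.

-0.6848

RK4: k1 = f(t_n, p_n); k2 = f(t_n + h/2, p_n + (h/2)·k1); k3 = f(t_n + h/2, p_n + (h/2)·k2); k4 = f(t_n + h, p_n + h·k3); p_{n+1} = p_n + (h/6)·(k1 + 2k2 + 2k3 + k4).
t=0.000000, p=-0.300000:
  k1 = f(0.000000, -0.300000) = -0.459000
  k2 = f(0.245000, -0.412455) = -0.677439
  k3 = f(0.245000, -0.465973) = -0.790277
  k4 = f(0.490000, -0.687236) = -1.317592
  p ← -0.300000 + (0.49/6)·(k1 + 2k2 + 2k3 + k4) = -0.684815
p(0.49) ≈ -0.6848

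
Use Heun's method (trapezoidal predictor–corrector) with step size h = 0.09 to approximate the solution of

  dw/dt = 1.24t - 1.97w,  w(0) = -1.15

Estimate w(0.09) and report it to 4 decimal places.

-0.9592

Heun: k1 = f(t_n, w_n); k2 = f(t_n + h, w_n + h·k1); w_{n+1} = w_n + (h/2)·(k1 + k2).
t=0.000000, w=-1.150000:
  k1 = f(0.000000, -1.150000) = 2.265500
  k2 = f(0.090000, -0.946105) = 1.975427
  w ← -1.150000 + (0.09/2)·(2.265500 + 1.975427) = -0.959158
w(0.09) ≈ -0.9592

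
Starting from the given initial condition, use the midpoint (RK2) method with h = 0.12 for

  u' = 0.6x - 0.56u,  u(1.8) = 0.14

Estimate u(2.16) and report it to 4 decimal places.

Midpoint: k1 = f(x_n, u_n); k2 = f(x_n + h/2, u_n + (h/2)·k1); u_{n+1} = u_n + h·k2.
x=1.800000, u=0.140000:
  k1 = f(1.800000, 0.140000) = 1.001600
  k2 = f(1.860000, 0.200096) = 1.003946
  u ← 0.140000 + 0.12·1.003946 = 0.260474
x=1.920000, u=0.260474:
  k1 = f(1.920000, 0.260474) = 1.006135
  k2 = f(1.980000, 0.320842) = 1.008329
  u ← 0.260474 + 0.12·1.008329 = 0.381473
x=2.040000, u=0.381473:
  k1 = f(2.040000, 0.381473) = 1.010375
  k2 = f(2.100000, 0.442095) = 1.012427
  u ← 0.381473 + 0.12·1.012427 = 0.502964
u(2.16) ≈ 0.5030

0.5030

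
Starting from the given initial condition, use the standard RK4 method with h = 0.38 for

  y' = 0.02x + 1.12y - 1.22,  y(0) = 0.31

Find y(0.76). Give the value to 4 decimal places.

RK4: k1 = f(x_n, y_n); k2 = f(x_n + h/2, y_n + (h/2)·k1); k3 = f(x_n + h/2, y_n + (h/2)·k2); k4 = f(x_n + h, y_n + h·k3); y_{n+1} = y_n + (h/6)·(k1 + 2k2 + 2k3 + k4).
x=0.000000, y=0.310000:
  k1 = f(0.000000, 0.310000) = -0.872800
  k2 = f(0.190000, 0.144168) = -1.054732
  k3 = f(0.190000, 0.109601) = -1.093447
  k4 = f(0.380000, -0.105510) = -1.330571
  y ← 0.310000 + (0.38/6)·(k1 + 2k2 + 2k3 + k4) = -0.101649
x=0.380000, y=-0.101649:
  k1 = f(0.380000, -0.101649) = -1.326247
  k2 = f(0.570000, -0.353636) = -1.604673
  k3 = f(0.570000, -0.406537) = -1.663922
  k4 = f(0.760000, -0.733940) = -2.026813
  y ← -0.101649 + (0.38/6)·(k1 + 2k2 + 2k3 + k4) = -0.728032
y(0.76) ≈ -0.7280

-0.7280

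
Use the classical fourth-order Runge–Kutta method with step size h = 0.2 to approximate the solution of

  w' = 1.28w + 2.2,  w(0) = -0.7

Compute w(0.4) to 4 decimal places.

RK4: k1 = f(t_n, w_n); k2 = f(t_n + h/2, w_n + (h/2)·k1); k3 = f(t_n + h/2, w_n + (h/2)·k2); k4 = f(t_n + h, w_n + h·k3); w_{n+1} = w_n + (h/6)·(k1 + 2k2 + 2k3 + k4).
t=0.000000, w=-0.700000:
  k1 = f(0.000000, -0.700000) = 1.304000
  k2 = f(0.100000, -0.569600) = 1.470912
  k3 = f(0.100000, -0.552909) = 1.492277
  k4 = f(0.200000, -0.401545) = 1.686023
  w ← -0.700000 + (0.2/6)·(k1 + 2k2 + 2k3 + k4) = -0.402787
t=0.200000, w=-0.402787:
  k1 = f(0.200000, -0.402787) = 1.684433
  k2 = f(0.300000, -0.234343) = 1.900041
  k3 = f(0.300000, -0.212783) = 1.927638
  k4 = f(0.400000, -0.017259) = 2.177908
  w ← -0.402787 + (0.2/6)·(k1 + 2k2 + 2k3 + k4) = -0.018863
w(0.4) ≈ -0.0189

-0.0189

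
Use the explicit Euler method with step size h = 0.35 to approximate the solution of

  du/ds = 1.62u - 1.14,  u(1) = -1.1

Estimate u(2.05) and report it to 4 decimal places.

Euler: u_{n+1} = u_n + h·f(s_n, u_n).
s=1.000000, u=-1.100000: f=-2.922000 → u ← -1.100000 + 0.35·(-2.922000) = -2.122700
s=1.350000, u=-2.122700: f=-4.578774 → u ← -2.122700 + 0.35·(-4.578774) = -3.725271
s=1.700000, u=-3.725271: f=-7.174939 → u ← -3.725271 + 0.35·(-7.174939) = -6.236500
u(2.05) ≈ -6.2365

-6.2365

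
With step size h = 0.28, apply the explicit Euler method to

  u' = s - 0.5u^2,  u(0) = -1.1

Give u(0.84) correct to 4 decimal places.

-1.5407

Euler: u_{n+1} = u_n + h·f(s_n, u_n).
s=0.000000, u=-1.100000: f=-0.605000 → u ← -1.100000 + 0.28·(-0.605000) = -1.269400
s=0.280000, u=-1.269400: f=-0.525688 → u ← -1.269400 + 0.28·(-0.525688) = -1.416593
s=0.560000, u=-1.416593: f=-0.443367 → u ← -1.416593 + 0.28·(-0.443367) = -1.540736
u(0.84) ≈ -1.5407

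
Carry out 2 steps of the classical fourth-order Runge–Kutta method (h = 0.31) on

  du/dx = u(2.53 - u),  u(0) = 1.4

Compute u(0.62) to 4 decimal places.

2.1654

RK4: k1 = f(x_n, u_n); k2 = f(x_n + h/2, u_n + (h/2)·k1); k3 = f(x_n + h/2, u_n + (h/2)·k2); k4 = f(x_n + h, u_n + h·k3); u_{n+1} = u_n + (h/6)·(k1 + 2k2 + 2k3 + k4).
x=0.000000, u=1.400000:
  k1 = f(0.000000, 1.400000) = 1.582000
  k2 = f(0.155000, 1.645210) = 1.455665
  k3 = f(0.155000, 1.625628) = 1.470172
  k4 = f(0.310000, 1.855753) = 1.251235
  u ← 1.400000 + (0.31/6)·(k1 + 2k2 + 2k3 + k4) = 1.848720
x=0.310000, u=1.848720:
  k1 = f(0.310000, 1.848720) = 1.259496
  k2 = f(0.465000, 2.043942) = 0.993474
  k3 = f(0.465000, 2.002709) = 1.056011
  k4 = f(0.620000, 2.176084) = 0.770152
  u ← 1.848720 + (0.31/6)·(k1 + 2k2 + 2k3 + k4) = 2.165366
u(0.62) ≈ 2.1654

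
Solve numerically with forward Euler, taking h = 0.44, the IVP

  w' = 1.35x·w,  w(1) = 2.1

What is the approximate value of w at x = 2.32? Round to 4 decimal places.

13.1462

Euler: w_{n+1} = w_n + h·f(x_n, w_n).
x=1.000000, w=2.100000: f=2.835000 → w ← 2.100000 + 0.44·2.835000 = 3.347400
x=1.440000, w=3.347400: f=6.507346 → w ← 3.347400 + 0.44·6.507346 = 6.210632
x=1.880000, w=6.210632: f=15.762584 → w ← 6.210632 + 0.44·15.762584 = 13.146169
w(2.32) ≈ 13.1462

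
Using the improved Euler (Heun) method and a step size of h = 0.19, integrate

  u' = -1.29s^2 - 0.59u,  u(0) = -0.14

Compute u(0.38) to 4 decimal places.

-0.1375

Heun: k1 = f(s_n, u_n); k2 = f(s_n + h, u_n + h·k1); u_{n+1} = u_n + (h/2)·(k1 + k2).
s=0.000000, u=-0.140000:
  k1 = f(0.000000, -0.140000) = 0.082600
  k2 = f(0.190000, -0.124306) = 0.026772
  u ← -0.140000 + (0.19/2)·(0.082600 + 0.026772) = -0.129610
s=0.190000, u=-0.129610:
  k1 = f(0.190000, -0.129610) = 0.029901
  k2 = f(0.380000, -0.123929) = -0.113158
  u ← -0.129610 + (0.19/2)·(0.029901 + (-0.113158)) = -0.137519
u(0.38) ≈ -0.1375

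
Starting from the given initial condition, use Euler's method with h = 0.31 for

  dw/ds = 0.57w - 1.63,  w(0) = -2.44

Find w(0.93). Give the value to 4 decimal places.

-5.7750

Euler: w_{n+1} = w_n + h·f(s_n, w_n).
s=0.000000, w=-2.440000: f=-3.020800 → w ← -2.440000 + 0.31·(-3.020800) = -3.376448
s=0.310000, w=-3.376448: f=-3.554575 → w ← -3.376448 + 0.31·(-3.554575) = -4.478366
s=0.620000, w=-4.478366: f=-4.182669 → w ← -4.478366 + 0.31·(-4.182669) = -5.774994
w(0.93) ≈ -5.7750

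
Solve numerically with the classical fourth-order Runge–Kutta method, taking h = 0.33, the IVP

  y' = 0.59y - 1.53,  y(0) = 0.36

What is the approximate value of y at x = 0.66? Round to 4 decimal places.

-0.7032

RK4: k1 = f(x_n, y_n); k2 = f(x_n + h/2, y_n + (h/2)·k1); k3 = f(x_n + h/2, y_n + (h/2)·k2); k4 = f(x_n + h, y_n + h·k3); y_{n+1} = y_n + (h/6)·(k1 + 2k2 + 2k3 + k4).
x=0.000000, y=0.360000:
  k1 = f(0.000000, 0.360000) = -1.317600
  k2 = f(0.165000, 0.142596) = -1.445868
  k3 = f(0.165000, 0.121432) = -1.458355
  k4 = f(0.330000, -0.121257) = -1.601542
  y ← 0.360000 + (0.33/6)·(k1 + 2k2 + 2k3 + k4) = -0.120017
x=0.330000, y=-0.120017:
  k1 = f(0.330000, -0.120017) = -1.600810
  k2 = f(0.495000, -0.384151) = -1.756649
  k3 = f(0.495000, -0.409865) = -1.771820
  k4 = f(0.660000, -0.704718) = -1.945784
  y ← -0.120017 + (0.33/6)·(k1 + 2k2 + 2k3 + k4) = -0.703212
y(0.66) ≈ -0.7032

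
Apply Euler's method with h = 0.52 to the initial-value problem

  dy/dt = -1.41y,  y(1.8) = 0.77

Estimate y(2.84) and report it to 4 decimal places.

0.0548

Euler: y_{n+1} = y_n + h·f(t_n, y_n).
t=1.800000, y=0.770000: f=-1.085700 → y ← 0.770000 + 0.52·(-1.085700) = 0.205436
t=2.320000, y=0.205436: f=-0.289665 → y ← 0.205436 + 0.52·(-0.289665) = 0.054810
y(2.84) ≈ 0.0548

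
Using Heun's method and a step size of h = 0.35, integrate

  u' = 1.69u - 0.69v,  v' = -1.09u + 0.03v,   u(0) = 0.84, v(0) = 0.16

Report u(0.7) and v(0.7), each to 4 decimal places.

Heun on (u,v): k1 = f(s_n, state_n); k2 = f(s_n + h, state_n + h·k1); state_{n+1} = state_n + (h/2)·(k1 + k2).
0.000000: (0.840000, 0.160000)
  k1 = (1.309200, -0.910800)
  predictor → (1.298220, -0.158780)
  k2 = (2.303550, -1.419823)
  → (1.472231, -0.247859)
0.350000: (1.472231, -0.247859)
  k1 = (2.659094, -1.612168)
  predictor → (2.402914, -0.812118)
  k2 = (4.621286, -2.643540)
  → (2.746298, -0.992608)
(u(0.7), v(0.7)) ≈ (2.7463, -0.9926)

2.7463, -0.9926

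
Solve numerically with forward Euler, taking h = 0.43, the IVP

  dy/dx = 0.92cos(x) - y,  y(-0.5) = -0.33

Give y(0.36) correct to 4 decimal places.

Euler: y_{n+1} = y_n + h·f(x_n, y_n).
x=-0.500000, y=-0.330000: f=1.137376 → y ← -0.330000 + 0.43·1.137376 = 0.159072
x=-0.070000, y=0.159072: f=0.758675 → y ← 0.159072 + 0.43·0.758675 = 0.485302
y(0.36) ≈ 0.4853

0.4853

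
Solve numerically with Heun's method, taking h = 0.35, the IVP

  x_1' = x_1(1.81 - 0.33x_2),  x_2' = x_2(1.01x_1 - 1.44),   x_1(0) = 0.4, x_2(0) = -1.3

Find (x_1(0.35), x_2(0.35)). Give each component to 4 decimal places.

Heun on (x_1,x_2): k1 = f(t_n, state_n); k2 = f(t_n + h, state_n + h·k1); state_{n+1} = state_n + (h/2)·(k1 + k2).
0.000000: (0.400000, -1.300000)
  k1 = (0.895600, 1.346800)
  predictor → (0.713460, -0.828620)
  k2 = (1.486454, 0.596114)
  → (0.816860, -0.959990)
(x_1(0.35), x_2(0.35)) ≈ (0.8169, -0.9600)

0.8169, -0.9600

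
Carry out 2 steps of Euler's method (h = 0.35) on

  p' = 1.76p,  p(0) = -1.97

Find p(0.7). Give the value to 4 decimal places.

Euler: p_{n+1} = p_n + h·f(t_n, p_n).
t=0.000000, p=-1.970000: f=-3.467200 → p ← -1.970000 + 0.35·(-3.467200) = -3.183520
t=0.350000, p=-3.183520: f=-5.602995 → p ← -3.183520 + 0.35·(-5.602995) = -5.144568
p(0.7) ≈ -5.1446

-5.1446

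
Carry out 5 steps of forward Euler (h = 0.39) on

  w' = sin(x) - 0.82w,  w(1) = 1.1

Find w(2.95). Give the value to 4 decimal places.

Euler: w_{n+1} = w_n + h·f(x_n, w_n).
x=1.000000, w=1.100000: f=-0.060529 → w ← 1.100000 + 0.39·(-0.060529) = 1.076394
x=1.390000, w=1.076394: f=0.101058 → w ← 1.076394 + 0.39·0.101058 = 1.115806
x=1.780000, w=1.115806: f=0.063235 → w ← 1.115806 + 0.39·0.063235 = 1.140468
x=2.170000, w=1.140468: f=-0.109399 → w ← 1.140468 + 0.39·(-0.109399) = 1.097803
x=2.560000, w=1.097803: f=-0.350843 → w ← 1.097803 + 0.39·(-0.350843) = 0.960974
w(2.95) ≈ 0.9610

0.9610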